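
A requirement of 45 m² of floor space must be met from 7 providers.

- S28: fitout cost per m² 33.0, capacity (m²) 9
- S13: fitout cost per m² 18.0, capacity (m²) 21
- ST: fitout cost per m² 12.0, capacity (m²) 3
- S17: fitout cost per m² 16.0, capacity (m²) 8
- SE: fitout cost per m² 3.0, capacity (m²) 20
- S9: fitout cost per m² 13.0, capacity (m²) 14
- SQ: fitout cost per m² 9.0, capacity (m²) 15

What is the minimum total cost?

Fill from the cheapest provider first.
SE (3.0): use full 20 ; 25 m² to go.
SQ at 9.0: take all 15 m² ; 10 still needed.
ST (12.0): use full 3 ; 7 m² to go.
Take 7 from S9 at 13.0 to finish.
S17, S13, S28: unused.
Cost = 20×3.0 + 15×9.0 + 3×12.0 + 7×13.0 = 322.

322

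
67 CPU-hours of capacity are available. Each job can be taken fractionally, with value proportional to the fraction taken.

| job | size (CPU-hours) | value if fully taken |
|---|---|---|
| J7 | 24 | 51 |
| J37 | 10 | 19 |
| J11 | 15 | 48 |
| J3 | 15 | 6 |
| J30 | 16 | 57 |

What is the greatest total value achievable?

Best value per unit of size first: J30 57/16≈3.56, J11 48/15≈3.2, J7 51/24≈2.12, J37 19/10≈1.9, J3 6/15≈0.4.
J30: take in full, 16 CPU-hours for value 57 ; 51 left.
J11: take in full, 15 CPU-hours for value 48 ; 36 left.
All 24 CPU-hours of J7 fit (value 51) ; 12 remain.
J37: take in full, 10 CPU-hours for value 19 ; 2 left.
Fill the last 2 CPU-hours with part of J3: 2/15 of it earns 0.8.
Total value = 175.8.

175.8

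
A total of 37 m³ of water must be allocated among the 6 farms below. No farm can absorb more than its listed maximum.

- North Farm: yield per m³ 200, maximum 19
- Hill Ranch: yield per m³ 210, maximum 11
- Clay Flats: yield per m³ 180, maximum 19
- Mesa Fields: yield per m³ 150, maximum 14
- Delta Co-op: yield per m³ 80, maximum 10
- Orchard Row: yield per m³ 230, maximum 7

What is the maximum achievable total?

7720

Rank by yield per m³: Orchard Row 230 > Hill Ranch 210 > North Farm 200 > Clay Flats 180 > Mesa Fields 150 > Delta Co-op 80.
Orchard Row takes 7 to reach its cap of 7 — 30 left.
Hill Ranch takes 11 to reach its cap of 11 — 19 left.
North Farm takes 19 to reach its cap of 19 — 0 left.
Total = 200×19 + 210×11 + 230×7 = 7720.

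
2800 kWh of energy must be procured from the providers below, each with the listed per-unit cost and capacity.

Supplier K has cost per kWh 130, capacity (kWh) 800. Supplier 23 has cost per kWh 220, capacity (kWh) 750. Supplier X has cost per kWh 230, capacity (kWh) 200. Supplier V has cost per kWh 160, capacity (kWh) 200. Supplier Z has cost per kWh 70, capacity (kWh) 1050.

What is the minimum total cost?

Fill from the cheapest provider first.
Take 1050 from Supplier Z at 70 → need 1750 more.
Take 800 from Supplier K at 130 → need 950 more.
Supplier V (160): use full 200 → 750 kWh to go.
Take 750 from Supplier 23 at 220 → need 0 more.
Supplier X: unused.
Cost = 1050×70 + 800×130 + 200×160 + 750×220 = 374500.

374500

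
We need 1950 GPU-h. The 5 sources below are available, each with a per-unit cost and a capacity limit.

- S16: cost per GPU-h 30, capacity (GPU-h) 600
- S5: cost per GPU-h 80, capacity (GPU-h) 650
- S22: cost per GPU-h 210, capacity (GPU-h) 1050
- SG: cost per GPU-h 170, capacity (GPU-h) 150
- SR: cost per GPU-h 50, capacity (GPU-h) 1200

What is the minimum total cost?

Use sources in increasing cost order.
S16 (30): use full 600 ; 1350 GPU-h to go.
Take 1200 from SR at 50 ; need 150 more.
Take 150 from S5 at 80 to finish.
SG, S22: unused.
Cost = 600×30 + 1200×50 + 150×80 = 90000.

90000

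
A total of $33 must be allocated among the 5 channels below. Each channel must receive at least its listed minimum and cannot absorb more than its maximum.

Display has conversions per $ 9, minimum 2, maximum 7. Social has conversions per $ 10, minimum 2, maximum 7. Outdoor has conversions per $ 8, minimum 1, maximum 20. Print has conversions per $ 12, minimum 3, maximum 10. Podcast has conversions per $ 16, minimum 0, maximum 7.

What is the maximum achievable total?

381

Meeting every minimum uses 2+2+1+3+0 = 8 $, leaving 25.
Highest conversions per $ first: Podcast 16 > Print 12 > Social 10 > Display 9 > Outdoor 8.
Podcast takes 7 more to reach its cap of 7 → 18 left.
Print: +7 to 10 (cap) → 11 left.
Social: +5 to 7 (cap) → 6 left.
Display: +5 to 7 (cap) → 1 left.
Outdoor has room for 19 more but only 1 remain, so it gets 2.
Total = 9×7 + 10×7 + 8×2 + 12×10 + 16×7 = 381.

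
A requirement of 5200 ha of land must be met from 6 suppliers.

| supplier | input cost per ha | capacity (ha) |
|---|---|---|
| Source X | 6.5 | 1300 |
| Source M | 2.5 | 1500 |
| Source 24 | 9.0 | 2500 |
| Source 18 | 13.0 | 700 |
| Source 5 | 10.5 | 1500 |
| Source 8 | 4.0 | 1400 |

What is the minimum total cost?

Use suppliers in increasing cost order.
Source M (2.5): use full 1500 → 3700 ha to go.
Source 8 (4.0): use full 1400 → 2300 ha to go.
Source X (6.5): use full 1300 → 1000 ha to go.
Take 1000 from Source 24 at 9.0 to finish.
Source 5, Source 18: unused.
Cost = 1500×2.5 + 1400×4.0 + 1300×6.5 + 1000×9.0 = 26800.

26800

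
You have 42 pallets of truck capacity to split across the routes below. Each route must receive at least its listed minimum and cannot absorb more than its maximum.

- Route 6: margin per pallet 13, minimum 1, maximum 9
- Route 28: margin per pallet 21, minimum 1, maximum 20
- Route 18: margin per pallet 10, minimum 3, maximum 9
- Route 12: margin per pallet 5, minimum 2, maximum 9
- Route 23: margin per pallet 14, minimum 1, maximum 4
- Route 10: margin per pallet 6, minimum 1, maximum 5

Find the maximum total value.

669

Meeting every minimum uses 1+1+3+2+1+1 = 9 pallets, leaving 33.
Order the routes by margin per pallet: Route 28 21 > Route 23 14 > Route 6 13 > Route 18 10 > Route 10 6 > Route 12 5.
Give Route 28 19 more to hit its cap of 20 — 14 left.
Give Route 23 3 more to hit its cap of 4 — 11 left.
Give Route 6 8 more to hit its cap of 9 — 3 left.
Route 18: +3 (room for 6) → 6. Pool exhausted.
Total = 13×9 + 21×20 + 10×6 + 5×2 + 14×4 + 6×1 = 669.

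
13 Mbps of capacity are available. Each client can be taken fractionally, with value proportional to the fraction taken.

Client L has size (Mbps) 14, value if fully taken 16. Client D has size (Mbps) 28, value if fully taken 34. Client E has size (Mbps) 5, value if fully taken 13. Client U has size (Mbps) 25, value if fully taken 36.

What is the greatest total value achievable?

24.52

Best value per unit of size first: Client E 13/5≈2.6, Client U 36/25≈1.44, Client D 34/28≈1.21, Client L 16/14≈1.14.
Client E: take in full, 5 Mbps for value 13 → 8 left.
Fill the last 8 Mbps with part of Client U: 8/25 of it earns 11.52.
Total value = 24.52.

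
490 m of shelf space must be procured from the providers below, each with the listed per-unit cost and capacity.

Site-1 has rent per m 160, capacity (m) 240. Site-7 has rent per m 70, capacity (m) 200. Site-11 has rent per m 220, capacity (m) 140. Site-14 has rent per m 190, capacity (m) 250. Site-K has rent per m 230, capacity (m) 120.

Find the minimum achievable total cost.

61900

Use providers in increasing cost order.
Take 200 from Site-7 at 70 → need 290 more.
Site-1 (160): use full 240 → 50 m to go.
Site-14 (190): take the remaining 50 → done.
Site-11, Site-K: unused.
Cost = 200×70 + 240×160 + 50×190 = 61900.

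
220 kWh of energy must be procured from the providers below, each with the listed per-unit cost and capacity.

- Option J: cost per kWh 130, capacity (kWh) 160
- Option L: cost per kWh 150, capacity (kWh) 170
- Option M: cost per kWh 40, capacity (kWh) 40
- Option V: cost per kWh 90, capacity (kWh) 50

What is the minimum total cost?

23000

Cheapest first:
Option M (40): use full 40 → 180 kWh to go.
Option V (90): use full 50 → 130 kWh to go.
Option J at 130: take 130 of its 160 → requirement met.
Option L: unused.
Cost = 40×40 + 50×90 + 130×130 = 23000.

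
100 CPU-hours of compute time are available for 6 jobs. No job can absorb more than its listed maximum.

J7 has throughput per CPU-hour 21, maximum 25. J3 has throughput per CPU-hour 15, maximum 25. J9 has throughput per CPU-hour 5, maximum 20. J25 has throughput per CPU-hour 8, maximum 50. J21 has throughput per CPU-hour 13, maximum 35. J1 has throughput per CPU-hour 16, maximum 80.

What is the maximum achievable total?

Rank by throughput per CPU-hour: J7 21 > J1 16 > J3 15 > J21 13 > J25 8 > J9 5.
J7: +25 to 25 (cap) — 75 left.
Only 75 left; J1 takes them to reach 75.
Total = 21×25 + 16×75 = 1725.

1725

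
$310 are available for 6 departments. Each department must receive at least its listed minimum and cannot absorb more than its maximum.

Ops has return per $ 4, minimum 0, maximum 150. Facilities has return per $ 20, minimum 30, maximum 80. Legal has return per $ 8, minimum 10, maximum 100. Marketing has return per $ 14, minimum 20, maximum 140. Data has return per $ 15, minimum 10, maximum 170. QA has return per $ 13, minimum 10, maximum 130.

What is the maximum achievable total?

4920

Meeting every minimum uses 0+30+10+20+10+10 = 80 $, leaving 230.
Order the departments by return per $: Facilities 20 > Data 15 > Marketing 14 > QA 13 > Legal 8 > Ops 4.
Facilities takes 50 more to reach its cap of 80 — 180 left.
Data takes 160 more to reach its cap of 170 — 20 left.
Marketing: +20 (room for 120) → 40. Pool exhausted.
Total = 20×80 + 8×10 + 14×40 + 15×170 + 13×10 = 4920.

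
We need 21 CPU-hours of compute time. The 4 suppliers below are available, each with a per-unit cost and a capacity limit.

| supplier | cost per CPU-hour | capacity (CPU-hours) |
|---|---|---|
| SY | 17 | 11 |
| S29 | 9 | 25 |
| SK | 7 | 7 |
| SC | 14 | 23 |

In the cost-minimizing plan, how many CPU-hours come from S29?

14

Fill from the cheapest supplier first.
SK (7): use full 7 ; 14 CPU-hours to go.
Take 14 from S29 at 9 to finish.
SC, SY: unused.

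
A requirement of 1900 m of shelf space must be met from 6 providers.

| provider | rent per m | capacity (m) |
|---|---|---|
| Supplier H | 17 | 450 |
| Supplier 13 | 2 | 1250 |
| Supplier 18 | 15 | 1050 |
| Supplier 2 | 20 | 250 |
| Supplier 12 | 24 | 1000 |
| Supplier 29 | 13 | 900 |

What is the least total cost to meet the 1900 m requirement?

10950

Fill from the cheapest provider first.
Take 1250 from Supplier 13 at 2 ; need 650 more.
Supplier 29 at 13: take 650 of its 900 ; requirement met.
Supplier 18, Supplier H, Supplier 2, Supplier 12: unused.
Cost = 1250×2 + 650×13 = 10950.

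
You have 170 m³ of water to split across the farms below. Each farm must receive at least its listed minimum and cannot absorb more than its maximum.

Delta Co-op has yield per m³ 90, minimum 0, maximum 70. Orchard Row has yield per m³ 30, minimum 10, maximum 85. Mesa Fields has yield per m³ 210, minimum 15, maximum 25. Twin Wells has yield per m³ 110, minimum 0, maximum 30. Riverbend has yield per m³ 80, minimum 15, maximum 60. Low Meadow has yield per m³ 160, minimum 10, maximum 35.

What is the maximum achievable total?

Meeting every minimum uses 0+10+15+0+15+10 = 50 m³, leaving 120.
Highest yield per m³ first: Mesa Fields 210 > Low Meadow 160 > Twin Wells 110 > Delta Co-op 90 > Riverbend 80 > Orchard Row 30.
Give Mesa Fields 10 more to hit its cap of 25 ; 110 left.
Give Low Meadow 25 more to hit its cap of 35 ; 85 left.
Twin Wells: +30 to 30 (cap) ; 55 left.
Delta Co-op: +55 (room for 70) → 55. Pool exhausted.
Total = 90×55 + 30×10 + 210×25 + 110×30 + 80×15 + 160×35 = 20600.

20600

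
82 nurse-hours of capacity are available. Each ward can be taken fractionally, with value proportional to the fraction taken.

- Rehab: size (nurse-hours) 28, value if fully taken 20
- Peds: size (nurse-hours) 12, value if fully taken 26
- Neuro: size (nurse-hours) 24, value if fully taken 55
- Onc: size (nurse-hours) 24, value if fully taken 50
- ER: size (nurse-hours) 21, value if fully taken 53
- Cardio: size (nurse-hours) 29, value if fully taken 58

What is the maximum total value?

186

Best value per unit of size first: ER 53/21≈2.52, Neuro 55/24≈2.29, Peds 26/12≈2.17, Onc 50/24≈2.08, Cardio 58/29≈2, Rehab 20/28≈0.714.
Take all of ER (21 nurse-hours, value 53) — 61 nurse-hours left.
Neuro: take in full, 24 nurse-hours for value 55 — 37 left.
Take all of Peds (12 nurse-hours, value 26) — 25 nurse-hours left.
Onc: take in full, 24 nurse-hours for value 50 — 1 left.
Only 1 nurse-hours remain; take 1/29 of Cardio for value 58×1/29 = 2.
Total value = 186.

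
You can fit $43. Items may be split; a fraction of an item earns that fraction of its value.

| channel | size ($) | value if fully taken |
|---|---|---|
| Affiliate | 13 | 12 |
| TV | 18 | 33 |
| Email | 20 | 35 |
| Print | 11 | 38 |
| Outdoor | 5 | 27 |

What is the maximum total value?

Rank by value-to-size ratio: Outdoor 27/5≈5.4, Print 38/11≈3.45, TV 33/18≈1.83, Email 35/20≈1.75, Affiliate 12/13≈0.923.
Outdoor: take in full, 5 $ for value 27 — 38 left.
All 11 $ of Print fit (value 38) — 27 remain.
All 18 $ of TV fit (value 33) — 9 remain.
Fill the last 9 $ with part of Email: 9/20 of it earns 15.75.
Total value = 113.75.

113.75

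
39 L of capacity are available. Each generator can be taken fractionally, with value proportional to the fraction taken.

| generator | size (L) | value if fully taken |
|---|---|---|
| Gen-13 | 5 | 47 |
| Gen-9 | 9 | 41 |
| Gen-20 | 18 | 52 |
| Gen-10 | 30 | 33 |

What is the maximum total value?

Rank by value-to-size ratio: Gen-13 47/5≈9.4, Gen-9 41/9≈4.56, Gen-20 52/18≈2.89, Gen-10 33/30≈1.1.
All 5 L of Gen-13 fit (value 47) — 34 remain.
All 9 L of Gen-9 fit (value 41) — 25 remain.
All 18 L of Gen-20 fit (value 52) — 7 remain.
7 L left: a 7/30 share of Gen-10 gives 33×7/30 = 7.7.
Total value = 147.7.

147.7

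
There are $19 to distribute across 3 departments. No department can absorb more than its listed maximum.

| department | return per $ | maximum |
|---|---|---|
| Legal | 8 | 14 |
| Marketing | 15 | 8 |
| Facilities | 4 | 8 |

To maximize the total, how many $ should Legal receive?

11

Order the departments by return per $: Marketing 15 > Legal 8 > Facilities 4.
Give Marketing 8 to hit its cap of 8 → 11 left.
Legal has room for 14 but only 11 remain, so it gets 11.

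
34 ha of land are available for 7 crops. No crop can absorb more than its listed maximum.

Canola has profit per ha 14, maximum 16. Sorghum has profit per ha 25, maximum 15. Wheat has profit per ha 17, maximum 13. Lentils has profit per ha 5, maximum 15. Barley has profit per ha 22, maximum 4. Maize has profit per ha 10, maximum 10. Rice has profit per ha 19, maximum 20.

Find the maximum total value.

748

Highest profit per ha first: Sorghum 25 > Barley 22 > Rice 19 > Wheat 17 > Canola 14 > Maize 10 > Lentils 5.
Give Sorghum 15 to hit its cap of 15 → 19 left.
Barley takes 4 to reach its cap of 4 → 15 left.
Rice has room for 20 but only 15 remain, so it gets 15.
Total = 25×15 + 22×4 + 19×15 = 748.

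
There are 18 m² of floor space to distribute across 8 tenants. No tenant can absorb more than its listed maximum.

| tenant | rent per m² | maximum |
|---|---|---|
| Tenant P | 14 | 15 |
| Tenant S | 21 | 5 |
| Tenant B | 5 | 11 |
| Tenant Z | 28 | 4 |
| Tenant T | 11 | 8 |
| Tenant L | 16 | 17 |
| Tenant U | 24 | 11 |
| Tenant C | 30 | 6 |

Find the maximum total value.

484

Rank by rent per m²: Tenant C 30 > Tenant Z 28 > Tenant U 24 > Tenant S 21 > Tenant L 16 > Tenant P 14 > Tenant T 11 > Tenant B 5.
Tenant C takes 6 to reach its cap of 6 → 12 left.
Give Tenant Z 4 to hit its cap of 4 → 8 left.
Tenant U: +8 (room for 11) → 8. Pool exhausted.
Total = 28×4 + 24×8 + 30×6 = 484.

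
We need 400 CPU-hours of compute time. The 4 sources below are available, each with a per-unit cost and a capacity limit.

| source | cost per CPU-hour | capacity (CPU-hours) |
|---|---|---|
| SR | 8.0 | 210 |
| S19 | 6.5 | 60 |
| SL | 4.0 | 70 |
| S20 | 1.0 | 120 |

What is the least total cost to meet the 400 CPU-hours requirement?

Use sources in increasing cost order.
Take 120 from S20 at 1.0 ; need 280 more.
SL at 4.0: take all 70 CPU-hours ; 210 still needed.
S19 at 6.5: take all 60 CPU-hours ; 150 still needed.
SR at 8.0: take 150 of its 210 ; requirement met.
Cost = 120×1.0 + 70×4.0 + 60×6.5 + 150×8.0 = 1990.

1990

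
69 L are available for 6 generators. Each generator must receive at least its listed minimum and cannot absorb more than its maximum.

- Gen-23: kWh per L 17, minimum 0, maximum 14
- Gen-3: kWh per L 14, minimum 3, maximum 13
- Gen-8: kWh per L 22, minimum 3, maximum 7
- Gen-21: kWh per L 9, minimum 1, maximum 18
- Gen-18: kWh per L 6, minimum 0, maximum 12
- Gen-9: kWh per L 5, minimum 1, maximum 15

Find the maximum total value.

833

Meeting every minimum uses 0+3+3+1+0+1 = 8 L, leaving 61.
Rank by kWh per L: Gen-8 22 > Gen-23 17 > Gen-3 14 > Gen-21 9 > Gen-18 6 > Gen-9 5.
Gen-8 takes 4 more to reach its cap of 7 → 57 left.
Give Gen-23 14 more to hit its cap of 14 → 43 left.
Gen-3: +10 to 13 (cap) → 33 left.
Gen-21: +17 to 18 (cap) → 16 left.
Gen-18: +12 to 12 (cap) → 4 left.
Gen-9 has room for 14 more but only 4 remain, so it gets 5.
Total = 17×14 + 14×13 + 22×7 + 9×18 + 6×12 + 5×5 = 833.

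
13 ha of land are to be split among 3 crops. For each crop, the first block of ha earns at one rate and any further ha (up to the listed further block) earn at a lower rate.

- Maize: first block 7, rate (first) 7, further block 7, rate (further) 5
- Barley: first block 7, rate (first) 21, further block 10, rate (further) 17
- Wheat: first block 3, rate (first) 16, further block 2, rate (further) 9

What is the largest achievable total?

249

Rank every tier by rate: Barley/tier1 21 > Barley/tier2 17 > Wheat/tier1 16 > Wheat/tier2 9 > Maize/tier1 7 > Maize/tier2 5.
Barley tier1 at 21: fill all 7 → 6 left.
Barley/tier2: +6 of 10 at 17; pool empty.
Total = 21×7 + 17×6 = 249.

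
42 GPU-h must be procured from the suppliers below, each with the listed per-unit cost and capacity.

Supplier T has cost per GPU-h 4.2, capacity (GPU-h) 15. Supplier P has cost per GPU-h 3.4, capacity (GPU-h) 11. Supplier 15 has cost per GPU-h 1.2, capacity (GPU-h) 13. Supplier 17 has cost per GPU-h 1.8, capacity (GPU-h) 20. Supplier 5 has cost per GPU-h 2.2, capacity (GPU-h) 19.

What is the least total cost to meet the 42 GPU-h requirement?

Use suppliers in increasing cost order.
Supplier 15 at 1.2: take all 13 GPU-h → 29 still needed.
Supplier 17 (1.8): use full 20 → 9 GPU-h to go.
Supplier 5 at 2.2: take 9 of its 19 → requirement met.
Supplier P, Supplier T: unused.
Cost = 13×1.2 + 20×1.8 + 9×2.2 = 71.4.

71.4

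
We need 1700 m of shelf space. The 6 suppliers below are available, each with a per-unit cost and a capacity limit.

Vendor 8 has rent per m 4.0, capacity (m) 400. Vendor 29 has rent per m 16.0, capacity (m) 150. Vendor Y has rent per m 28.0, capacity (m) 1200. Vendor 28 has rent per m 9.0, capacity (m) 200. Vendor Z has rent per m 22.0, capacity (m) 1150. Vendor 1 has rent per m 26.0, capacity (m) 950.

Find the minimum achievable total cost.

26700

Fill from the cheapest supplier first.
Take 400 from Vendor 8 at 4.0 ; need 1300 more.
Vendor 28 (9.0): use full 200 ; 1100 m to go.
Vendor 29 at 16.0: take all 150 m ; 950 still needed.
Take 950 from Vendor Z at 22.0 to finish.
Vendor 1, Vendor Y: unused.
Cost = 400×4.0 + 200×9.0 + 150×16.0 + 950×22.0 = 26700.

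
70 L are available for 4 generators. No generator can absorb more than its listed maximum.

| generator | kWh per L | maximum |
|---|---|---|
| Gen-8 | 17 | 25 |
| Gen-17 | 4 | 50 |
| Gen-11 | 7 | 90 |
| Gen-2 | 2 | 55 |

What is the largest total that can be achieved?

740

Order the generators by kWh per L: Gen-8 17 > Gen-11 7 > Gen-17 4 > Gen-2 2.
Give Gen-8 25 to hit its cap of 25 — 45 left.
Only 45 left; Gen-11 takes them to reach 45.
Total = 17×25 + 7×45 = 740.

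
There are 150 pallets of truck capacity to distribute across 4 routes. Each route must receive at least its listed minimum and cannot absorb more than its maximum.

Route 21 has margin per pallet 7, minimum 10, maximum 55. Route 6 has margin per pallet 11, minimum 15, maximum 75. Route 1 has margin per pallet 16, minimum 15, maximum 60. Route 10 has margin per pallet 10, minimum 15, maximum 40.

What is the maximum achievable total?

Meeting every minimum uses 10+15+15+15 = 55 pallets, leaving 95.
Highest margin per pallet first: Route 1 16 > Route 6 11 > Route 10 10 > Route 21 7.
Give Route 1 45 more to hit its cap of 60 → 50 left.
Route 6 has room for 60 more but only 50 remain, so it gets 65.
Total = 7×10 + 11×65 + 16×60 + 10×15 = 1895.

1895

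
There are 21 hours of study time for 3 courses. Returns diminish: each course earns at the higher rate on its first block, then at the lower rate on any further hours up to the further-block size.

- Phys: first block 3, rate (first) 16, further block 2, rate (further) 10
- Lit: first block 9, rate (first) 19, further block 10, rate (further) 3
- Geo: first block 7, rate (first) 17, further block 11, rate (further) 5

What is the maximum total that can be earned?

Treat each block as its own option and order by rate: Lit/T1 19 > Geo/T1 17 > Phys/T1 16 > Phys/T2 10 > Geo/T2 5 > Lit/T2 3.
Lit T1 at 19: fill all 9 → 12 left.
Geo/T1 (17): +7 → 5 left.
Fill Phys T1 block (3 at 16) → 2 left.
Phys T2 at 10: fill all 2 → 0 left.
Total = 19×9 + 17×7 + 16×3 + 10×2 = 358.

358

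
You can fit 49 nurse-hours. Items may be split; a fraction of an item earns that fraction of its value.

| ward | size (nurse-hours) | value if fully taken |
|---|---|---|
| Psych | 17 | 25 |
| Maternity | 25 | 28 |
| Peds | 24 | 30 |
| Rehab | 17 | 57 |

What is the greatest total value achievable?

100.75

Best value per unit of size first: Rehab 57/17≈3.35, Psych 25/17≈1.47, Peds 30/24≈1.25, Maternity 28/25≈1.12.
Take all of Rehab (17 nurse-hours, value 57) — 32 nurse-hours left.
Take all of Psych (17 nurse-hours, value 25) — 15 nurse-hours left.
Fill the last 15 nurse-hours with part of Peds: 15/24 of it earns 18.75.
Total value = 100.75.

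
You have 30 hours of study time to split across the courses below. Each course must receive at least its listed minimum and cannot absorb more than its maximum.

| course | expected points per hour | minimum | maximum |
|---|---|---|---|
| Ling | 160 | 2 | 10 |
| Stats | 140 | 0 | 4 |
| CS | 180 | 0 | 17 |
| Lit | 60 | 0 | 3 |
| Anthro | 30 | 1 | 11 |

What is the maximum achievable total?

Meeting every minimum uses 2+0+0+0+1 = 3 hours, leaving 27.
Order the courses by expected points per hour: CS 180 > Ling 160 > Stats 140 > Lit 60 > Anthro 30.
CS: +17 to 17 (cap) → 10 left.
Ling takes 8 more to reach its cap of 10 → 2 left.
Only 2 left; Stats takes them to reach 2.
Total = 160×10 + 140×2 + 180×17 + 30×1 = 4970.

4970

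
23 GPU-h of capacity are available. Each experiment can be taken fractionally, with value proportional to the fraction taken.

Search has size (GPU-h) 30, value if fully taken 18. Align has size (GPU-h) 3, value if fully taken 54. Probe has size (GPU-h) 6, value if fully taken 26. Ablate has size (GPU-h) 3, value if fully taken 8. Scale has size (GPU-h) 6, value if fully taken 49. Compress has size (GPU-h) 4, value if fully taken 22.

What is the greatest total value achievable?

Best value per unit of size first: Align 54/3≈18, Scale 49/6≈8.17, Compress 22/4≈5.5, Probe 26/6≈4.33, Ablate 8/3≈2.67, Search 18/30≈0.6.
Align: take in full, 3 GPU-h for value 54 → 20 left.
All 6 GPU-h of Scale fit (value 49) → 14 remain.
Take all of Compress (4 GPU-h, value 22) → 10 GPU-h left.
Probe: take in full, 6 GPU-h for value 26 → 4 left.
Take all of Ablate (3 GPU-h, value 8) → 1 GPU-h left.
1 GPU-h left: a 1/30 share of Search gives 18×1/30 = 0.6.
Total value = 159.6.

159.6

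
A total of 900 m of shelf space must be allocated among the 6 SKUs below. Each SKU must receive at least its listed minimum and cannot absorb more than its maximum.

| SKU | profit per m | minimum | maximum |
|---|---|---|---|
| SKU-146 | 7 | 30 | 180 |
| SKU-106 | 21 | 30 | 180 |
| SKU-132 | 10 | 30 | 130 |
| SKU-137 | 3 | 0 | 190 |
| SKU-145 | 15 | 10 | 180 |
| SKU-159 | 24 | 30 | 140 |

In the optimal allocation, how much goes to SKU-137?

Meeting every minimum uses 30+30+30+0+10+30 = 130 m, leaving 770.
Rank by profit per m: SKU-159 24 > SKU-106 21 > SKU-145 15 > SKU-132 10 > SKU-146 7 > SKU-137 3.
SKU-159 takes 110 more to reach its cap of 140 → 660 left.
SKU-106 takes 150 more to reach its cap of 180 → 510 left.
Give SKU-145 170 more to hit its cap of 180 → 340 left.
Give SKU-132 100 more to hit its cap of 130 → 240 left.
Give SKU-146 150 more to hit its cap of 180 → 90 left.
SKU-137 has room for 190 more but only 90 remain, so it gets 90.

90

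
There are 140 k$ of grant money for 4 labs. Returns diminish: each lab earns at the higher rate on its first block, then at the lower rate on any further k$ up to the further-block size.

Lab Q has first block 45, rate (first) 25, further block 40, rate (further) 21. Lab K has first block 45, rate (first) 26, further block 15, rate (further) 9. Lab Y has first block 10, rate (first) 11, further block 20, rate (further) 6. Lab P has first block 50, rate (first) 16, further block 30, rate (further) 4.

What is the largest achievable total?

3295

Treat each block as its own option and order by rate: Lab K/tier1 26 > Lab Q/tier1 25 > Lab Q/tier2 21 > Lab P/tier1 16 > Lab Y/tier1 11 > Lab K/tier2 9 > Lab Y/tier2 6 > Lab P/tier2 4.
Lab K tier1 at 26: fill all 45 — 95 left.
Fill Lab Q tier1 block (45 at 25) — 50 left.
Fill Lab Q tier2 block (40 at 21) — 10 left.
Lab P/tier1: +10 of 50 at 16; pool empty.
Total = 26×45 + 25×45 + 21×40 + 16×10 = 3295.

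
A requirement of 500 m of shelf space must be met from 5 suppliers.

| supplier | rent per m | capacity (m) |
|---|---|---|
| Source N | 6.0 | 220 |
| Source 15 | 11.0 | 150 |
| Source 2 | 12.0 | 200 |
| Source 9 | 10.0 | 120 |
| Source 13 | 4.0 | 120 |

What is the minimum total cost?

Cheapest first:
Take 120 from Source 13 at 4.0 → need 380 more.
Take 220 from Source N at 6.0 → need 160 more.
Source 9 at 10.0: take all 120 m → 40 still needed.
Take 40 from Source 15 at 11.0 to finish.
Source 2: unused.
Cost = 120×4.0 + 220×6.0 + 120×10.0 + 40×11.0 = 3440.

3440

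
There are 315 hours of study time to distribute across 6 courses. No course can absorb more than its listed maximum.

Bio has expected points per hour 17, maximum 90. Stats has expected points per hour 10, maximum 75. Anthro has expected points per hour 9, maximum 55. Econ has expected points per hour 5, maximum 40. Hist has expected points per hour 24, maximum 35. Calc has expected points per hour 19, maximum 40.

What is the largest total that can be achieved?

Order the courses by expected points per hour: Hist 24 > Calc 19 > Bio 17 > Stats 10 > Anthro 9 > Econ 5.
Hist: +35 to 35 (cap) — 280 left.
Give Calc 40 to hit its cap of 40 — 240 left.
Bio takes 90 to reach its cap of 90 — 150 left.
Give Stats 75 to hit its cap of 75 — 75 left.
Anthro takes 55 to reach its cap of 55 — 20 left.
Only 20 left; Econ takes them to reach 20.
Total = 17×90 + 10×75 + 9×55 + 5×20 + 24×35 + 19×40 = 4475.

4475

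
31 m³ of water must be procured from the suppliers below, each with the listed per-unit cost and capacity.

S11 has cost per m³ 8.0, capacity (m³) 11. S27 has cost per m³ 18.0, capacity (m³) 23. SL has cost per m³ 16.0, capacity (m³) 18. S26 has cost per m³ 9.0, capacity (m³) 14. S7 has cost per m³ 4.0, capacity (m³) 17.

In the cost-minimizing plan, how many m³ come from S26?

Cheapest first:
S7 at 4.0: take all 17 m³ — 14 still needed.
Take 11 from S11 at 8.0 — need 3 more.
Take 3 from S26 at 9.0 to finish.
SL, S27: unused.

3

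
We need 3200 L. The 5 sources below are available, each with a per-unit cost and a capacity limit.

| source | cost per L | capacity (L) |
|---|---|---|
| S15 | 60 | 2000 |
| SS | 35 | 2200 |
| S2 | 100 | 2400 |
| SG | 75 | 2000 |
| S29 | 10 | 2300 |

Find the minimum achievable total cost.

Cheapest first:
S29 (10): use full 2300 → 900 L to go.
SS at 35: take 900 of its 2200 → requirement met.
S15, SG, S2: unused.
Cost = 2300×10 + 900×35 = 54500.

54500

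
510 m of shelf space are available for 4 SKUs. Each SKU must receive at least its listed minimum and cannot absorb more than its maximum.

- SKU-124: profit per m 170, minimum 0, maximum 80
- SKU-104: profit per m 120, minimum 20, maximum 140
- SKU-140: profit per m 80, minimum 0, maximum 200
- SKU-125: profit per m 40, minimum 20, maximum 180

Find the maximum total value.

Meeting every minimum uses 0+20+0+20 = 40 m, leaving 470.
Order the SKUs by profit per m: SKU-124 170 > SKU-104 120 > SKU-140 80 > SKU-125 40.
SKU-124 takes 80 more to reach its cap of 80 — 390 left.
SKU-104 takes 120 more to reach its cap of 140 — 270 left.
Give SKU-140 200 more to hit its cap of 200 — 70 left.
SKU-125 has room for 160 more but only 70 remain, so it gets 90.
Total = 170×80 + 120×140 + 80×200 + 40×90 = 50000.

50000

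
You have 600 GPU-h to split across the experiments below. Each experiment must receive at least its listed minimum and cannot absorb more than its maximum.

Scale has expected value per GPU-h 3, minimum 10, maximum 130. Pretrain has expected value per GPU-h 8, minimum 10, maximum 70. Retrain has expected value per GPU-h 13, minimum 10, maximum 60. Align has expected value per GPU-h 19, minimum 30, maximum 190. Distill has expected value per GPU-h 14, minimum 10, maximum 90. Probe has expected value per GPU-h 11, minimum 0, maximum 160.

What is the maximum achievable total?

Meeting every minimum uses 10+10+10+30+10+0 = 70 GPU-h, leaving 530.
Order the experiments by expected value per GPU-h: Align 19 > Distill 14 > Retrain 13 > Probe 11 > Pretrain 8 > Scale 3.
Align: +160 to 190 (cap) → 370 left.
Give Distill 80 more to hit its cap of 90 → 290 left.
Retrain takes 50 more to reach its cap of 60 → 240 left.
Give Probe 160 more to hit its cap of 160 → 80 left.
Give Pretrain 60 more to hit its cap of 70 → 20 left.
Scale: +20 (room for 120) → 30. Pool exhausted.
Total = 3×30 + 8×70 + 13×60 + 19×190 + 14×90 + 11×160 = 8060.

8060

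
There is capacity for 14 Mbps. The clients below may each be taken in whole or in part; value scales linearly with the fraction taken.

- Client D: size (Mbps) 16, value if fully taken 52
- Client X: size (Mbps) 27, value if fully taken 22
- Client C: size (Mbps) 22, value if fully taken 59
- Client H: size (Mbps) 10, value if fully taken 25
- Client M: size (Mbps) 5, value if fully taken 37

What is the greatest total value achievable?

66.25

Rank by value-to-size ratio: Client M 37/5≈7.4, Client D 52/16≈3.25, Client C 59/22≈2.68, Client H 25/10≈2.5, Client X 22/27≈0.815.
Take all of Client M (5 Mbps, value 37) → 9 Mbps left.
Fill the last 9 Mbps with part of Client D: 9/16 of it earns 29.25.
Total value = 66.25.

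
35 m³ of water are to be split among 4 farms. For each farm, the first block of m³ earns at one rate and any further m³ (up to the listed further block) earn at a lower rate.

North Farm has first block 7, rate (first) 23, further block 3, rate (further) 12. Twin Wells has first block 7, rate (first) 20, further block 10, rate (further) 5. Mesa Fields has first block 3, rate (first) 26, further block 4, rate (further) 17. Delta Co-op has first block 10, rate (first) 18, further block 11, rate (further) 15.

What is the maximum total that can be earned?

687

Order all 8 blocks by rate: Mesa Fields/T1 26 > North Farm/T1 23 > Twin Wells/T1 20 > Delta Co-op/T1 18 > Mesa Fields/T2 17 > Delta Co-op/T2 15 > North Farm/T2 12 > Twin Wells/T2 5.
Mesa Fields/T1 (26): +3 — 32 left.
North Farm/T1 (23): +7 — 25 left.
Twin Wells T1 at 20: fill all 7 — 18 left.
Delta Co-op T1 at 18: fill all 10 — 8 left.
Mesa Fields/T2 (17): +4 — 4 left.
Delta Co-op T2 at 15: only 4 left, fill 4.
Total = 26×3 + 23×7 + 20×7 + 18×10 + 17×4 + 15×4 = 687.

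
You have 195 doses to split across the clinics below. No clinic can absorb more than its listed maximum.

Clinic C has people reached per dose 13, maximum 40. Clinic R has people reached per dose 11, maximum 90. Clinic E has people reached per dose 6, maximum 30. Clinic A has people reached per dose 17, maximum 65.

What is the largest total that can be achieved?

2615

Highest people reached per dose first: Clinic A 17 > Clinic C 13 > Clinic R 11 > Clinic E 6.
Give Clinic A 65 to hit its cap of 65 — 130 left.
Give Clinic C 40 to hit its cap of 40 — 90 left.
Clinic R takes 90 to reach its cap of 90 — 0 left.
Total = 13×40 + 11×90 + 17×65 = 2615.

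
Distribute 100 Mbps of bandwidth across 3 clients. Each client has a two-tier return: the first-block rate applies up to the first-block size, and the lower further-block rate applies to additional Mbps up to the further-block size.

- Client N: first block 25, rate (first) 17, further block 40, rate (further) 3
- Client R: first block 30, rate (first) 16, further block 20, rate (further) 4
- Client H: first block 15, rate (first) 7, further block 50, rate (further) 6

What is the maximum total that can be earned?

1190

Order all 6 blocks by rate: Client N/T1 17 > Client R/T1 16 > Client H/T1 7 > Client H/T2 6 > Client R/T2 4 > Client N/T2 3.
Client N/T1 (17): +25 ; 75 left.
Client R T1 at 16: fill all 30 ; 45 left.
Fill Client H T1 block (15 at 7) ; 30 left.
30 remain; put them into Client H T2 at 6.
Total = 17×25 + 16×30 + 7×15 + 6×30 = 1190.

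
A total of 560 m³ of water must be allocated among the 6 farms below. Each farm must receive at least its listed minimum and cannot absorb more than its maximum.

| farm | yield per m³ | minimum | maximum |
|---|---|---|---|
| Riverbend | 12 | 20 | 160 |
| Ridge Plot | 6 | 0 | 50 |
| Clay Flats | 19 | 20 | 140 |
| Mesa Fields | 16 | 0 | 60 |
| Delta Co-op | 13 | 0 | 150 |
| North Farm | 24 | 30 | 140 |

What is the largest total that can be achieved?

Meeting every minimum uses 20+0+20+0+0+30 = 70 m³, leaving 490.
Rank by yield per m³: North Farm 24 > Clay Flats 19 > Mesa Fields 16 > Delta Co-op 13 > Riverbend 12 > Ridge Plot 6.
Give North Farm 110 more to hit its cap of 140 — 380 left.
Clay Flats takes 120 more to reach its cap of 140 — 260 left.
Mesa Fields: +60 to 60 (cap) — 200 left.
Delta Co-op: +150 to 150 (cap) — 50 left.
Riverbend has room for 140 more but only 50 remain, so it gets 70.
Total = 12×70 + 19×140 + 16×60 + 13×150 + 24×140 = 9770.

9770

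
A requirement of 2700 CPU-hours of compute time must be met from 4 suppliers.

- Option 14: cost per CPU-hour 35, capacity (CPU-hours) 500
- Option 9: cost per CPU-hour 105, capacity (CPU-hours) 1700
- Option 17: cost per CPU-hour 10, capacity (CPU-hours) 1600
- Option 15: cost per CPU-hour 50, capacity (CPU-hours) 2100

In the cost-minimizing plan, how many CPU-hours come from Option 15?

Cheapest first:
Take 1600 from Option 17 at 10 ; need 1100 more.
Take 500 from Option 14 at 35 ; need 600 more.
Option 15 (50): take the remaining 600 ; done.
Option 9: unused.

600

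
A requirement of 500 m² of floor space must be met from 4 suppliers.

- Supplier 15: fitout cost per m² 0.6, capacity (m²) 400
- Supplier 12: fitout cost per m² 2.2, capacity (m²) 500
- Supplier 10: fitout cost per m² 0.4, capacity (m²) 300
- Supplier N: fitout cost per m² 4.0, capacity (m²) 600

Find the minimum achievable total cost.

Cheapest first:
Supplier 10 (0.4): use full 300 → 200 m² to go.
Take 200 from Supplier 15 at 0.6 to finish.
Supplier 12, Supplier N: unused.
Cost = 300×0.4 + 200×0.6 = 240.

240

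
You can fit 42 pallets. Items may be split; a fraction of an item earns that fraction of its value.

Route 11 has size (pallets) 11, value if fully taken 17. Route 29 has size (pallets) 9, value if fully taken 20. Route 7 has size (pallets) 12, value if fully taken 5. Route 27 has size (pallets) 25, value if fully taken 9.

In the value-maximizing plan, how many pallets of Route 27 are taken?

10

Best value per unit of size first: Route 29 20/9≈2.22, Route 11 17/11≈1.55, Route 7 5/12≈0.417, Route 27 9/25≈0.36.
Take all of Route 29 (9 pallets, value 20) → 33 pallets left.
All 11 pallets of Route 11 fit (value 17) → 22 remain.
Route 7: take in full, 12 pallets for value 5 → 10 left.
Fill the last 10 pallets with part of Route 27: 10/25 of it earns 3.6.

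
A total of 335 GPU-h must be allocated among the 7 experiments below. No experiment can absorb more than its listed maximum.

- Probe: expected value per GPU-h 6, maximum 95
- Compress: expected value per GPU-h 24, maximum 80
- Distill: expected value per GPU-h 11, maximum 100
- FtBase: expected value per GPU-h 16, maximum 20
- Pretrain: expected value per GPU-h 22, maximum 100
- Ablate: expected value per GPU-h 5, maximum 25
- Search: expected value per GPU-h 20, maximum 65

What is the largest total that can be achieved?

6510

Highest expected value per GPU-h first: Compress 24 > Pretrain 22 > Search 20 > FtBase 16 > Distill 11 > Probe 6 > Ablate 5.
Compress: +80 to 80 (cap) ; 255 left.
Pretrain takes 100 to reach its cap of 100 ; 155 left.
Give Search 65 to hit its cap of 65 ; 90 left.
FtBase: +20 to 20 (cap) ; 70 left.
Distill: +70 (room for 100) → 70. Pool exhausted.
Total = 24×80 + 11×70 + 16×20 + 22×100 + 20×65 = 6510.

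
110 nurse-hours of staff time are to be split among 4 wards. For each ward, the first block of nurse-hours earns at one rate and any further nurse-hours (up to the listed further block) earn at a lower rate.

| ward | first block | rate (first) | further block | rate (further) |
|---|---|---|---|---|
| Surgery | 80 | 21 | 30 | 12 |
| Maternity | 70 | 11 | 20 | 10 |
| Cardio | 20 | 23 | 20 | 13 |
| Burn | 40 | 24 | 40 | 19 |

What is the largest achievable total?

2470

Treat each block as its own option and order by rate: Burn/tier1 24 > Cardio/tier1 23 > Surgery/tier1 21 > Burn/tier2 19 > Cardio/tier2 13 > Surgery/tier2 12 > Maternity/tier1 11 > Maternity/tier2 10.
Burn/tier1 (24): +40 — 70 left.
Cardio/tier1 (23): +20 — 50 left.
50 remain; put them into Surgery tier1 at 21.
Total = 24×40 + 23×20 + 21×50 = 2470.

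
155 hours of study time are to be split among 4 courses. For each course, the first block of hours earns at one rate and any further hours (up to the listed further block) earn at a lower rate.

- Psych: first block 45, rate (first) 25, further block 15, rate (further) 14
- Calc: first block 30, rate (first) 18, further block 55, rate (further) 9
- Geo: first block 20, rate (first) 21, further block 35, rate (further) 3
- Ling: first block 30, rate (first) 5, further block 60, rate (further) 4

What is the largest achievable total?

2700

Treat each block as its own option and order by rate: Psych/tier1 25 > Geo/tier1 21 > Calc/tier1 18 > Psych/tier2 14 > Calc/tier2 9 > Ling/tier1 5 > Ling/tier2 4 > Geo/tier2 3.
Fill Psych tier1 block (45 at 25) — 110 left.
Fill Geo tier1 block (20 at 21) — 90 left.
Calc/tier1 (18): +30 — 60 left.
Psych/tier2 (14): +15 — 45 left.
Calc/tier2: +45 of 55 at 9; pool empty.
Total = 25×45 + 21×20 + 18×30 + 14×15 + 9×45 = 2700.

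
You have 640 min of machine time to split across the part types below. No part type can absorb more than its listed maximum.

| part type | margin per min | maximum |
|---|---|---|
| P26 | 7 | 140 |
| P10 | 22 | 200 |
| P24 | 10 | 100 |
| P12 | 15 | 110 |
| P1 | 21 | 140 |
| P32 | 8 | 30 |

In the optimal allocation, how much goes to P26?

Order the part types by margin per min: P10 22 > P1 21 > P12 15 > P24 10 > P32 8 > P26 7.
P10 takes 200 to reach its cap of 200 ; 440 left.
P1 takes 140 to reach its cap of 140 ; 300 left.
Give P12 110 to hit its cap of 110 ; 190 left.
Give P24 100 to hit its cap of 100 ; 90 left.
Give P32 30 to hit its cap of 30 ; 60 left.
Only 60 left; P26 takes them to reach 60.

60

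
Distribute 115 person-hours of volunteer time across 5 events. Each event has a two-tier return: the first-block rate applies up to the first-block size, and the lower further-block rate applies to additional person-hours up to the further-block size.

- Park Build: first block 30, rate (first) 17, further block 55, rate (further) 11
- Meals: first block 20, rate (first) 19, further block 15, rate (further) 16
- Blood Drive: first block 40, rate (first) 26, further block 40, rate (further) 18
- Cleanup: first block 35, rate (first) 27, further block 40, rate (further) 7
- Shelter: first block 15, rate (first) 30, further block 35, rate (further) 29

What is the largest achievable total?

Treat each block as its own option and order by rate: Shelter/T1 30 > Shelter/T2 29 > Cleanup/T1 27 > Blood Drive/T1 26 > Meals/T1 19 > Blood Drive/T2 18 > Park Build/T1 17 > Meals/T2 16 > Park Build/T2 11 > Cleanup/T2 7.
Fill Shelter T1 block (15 at 30) → 100 left.
Shelter/T2 (29): +35 → 65 left.
Cleanup/T1 (27): +35 → 30 left.
Blood Drive/T1: +30 of 40 at 26; pool empty.
Total = 30×15 + 29×35 + 27×35 + 26×30 = 3190.

3190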